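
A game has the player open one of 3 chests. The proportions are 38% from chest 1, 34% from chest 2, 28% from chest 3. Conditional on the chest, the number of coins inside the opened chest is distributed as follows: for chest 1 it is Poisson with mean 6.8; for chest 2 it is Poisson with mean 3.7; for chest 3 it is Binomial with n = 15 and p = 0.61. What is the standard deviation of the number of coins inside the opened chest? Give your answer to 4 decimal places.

3.0819

Per component, 1: μ=6.8, E[X²]=53.04; 2: μ=3.7, E[X²]=17.39; 3: μ=9.15, E[X²]=87.291.
E[X] = 0.38·6.8 + 0.34·3.7 + 0.28·9.15 = 6.404.
E[X²] = 0.38·53.04 + 0.34·17.39 + 0.28·87.291 = 50.5093.
Var(X) = E[X²] − (E[X])² = 50.5093 − 41.0112 = 9.49806.
SD(X) = √9.49806 = 3.08189.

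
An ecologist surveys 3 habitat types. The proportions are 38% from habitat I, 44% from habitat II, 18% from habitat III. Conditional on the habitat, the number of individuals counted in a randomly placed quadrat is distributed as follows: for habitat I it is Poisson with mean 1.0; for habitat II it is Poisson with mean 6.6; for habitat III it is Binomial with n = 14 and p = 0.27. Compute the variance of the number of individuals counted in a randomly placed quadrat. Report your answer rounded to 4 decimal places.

Per component, I: μ=1, E[X²]=2; II: μ=6.6, E[X²]=50.16; III: μ=3.78, E[X²]=17.0478.
E[X] = 0.38·1 + 0.44·6.6 + 0.18·3.78 = 3.9644.
E[X²] = 0.38·2 + 0.44·50.16 + 0.18·17.0478 = 25.899.
Var(X) = E[X²] − (E[X])² = 25.899 − 15.7165 = 10.1825.

10.1825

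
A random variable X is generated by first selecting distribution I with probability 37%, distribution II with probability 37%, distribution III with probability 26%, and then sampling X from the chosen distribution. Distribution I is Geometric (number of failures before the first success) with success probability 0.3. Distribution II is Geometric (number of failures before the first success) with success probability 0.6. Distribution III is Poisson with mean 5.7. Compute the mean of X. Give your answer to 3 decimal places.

Component means — I: 2.33333; II: 0.666667; III: 5.7.
E[X] = 0.37·2.33333 + 0.37·0.666667 + 0.26·5.7 = 2.592.

2.592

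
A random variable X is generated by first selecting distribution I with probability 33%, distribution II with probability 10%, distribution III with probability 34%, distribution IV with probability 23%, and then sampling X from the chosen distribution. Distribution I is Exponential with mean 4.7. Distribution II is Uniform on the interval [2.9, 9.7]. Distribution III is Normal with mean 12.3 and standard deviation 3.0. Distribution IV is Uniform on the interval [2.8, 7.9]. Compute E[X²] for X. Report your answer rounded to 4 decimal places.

For each component E[X²] = Var + (mean)², giving I: 44.18; II: 43.5433; III: 160.29; IV: 30.79.
Overall E[X²] = 0.33·44.18 + 0.1·43.5433 + 0.34·160.29 + 0.23·30.79 = 80.514.

80.5140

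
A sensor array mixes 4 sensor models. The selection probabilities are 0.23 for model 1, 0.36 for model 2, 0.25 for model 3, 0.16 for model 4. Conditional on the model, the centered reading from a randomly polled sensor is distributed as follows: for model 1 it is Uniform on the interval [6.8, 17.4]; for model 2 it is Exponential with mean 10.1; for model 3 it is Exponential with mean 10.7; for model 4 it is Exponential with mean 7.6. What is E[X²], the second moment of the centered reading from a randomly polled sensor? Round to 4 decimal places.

185.0033

For each component E[X²] = Var + (mean)², giving 1: 155.773; 2: 204.02; 3: 228.98; 4: 115.52.
Overall E[X²] = 0.23·155.773 + 0.36·204.02 + 0.25·228.98 + 0.16·115.52 = 185.003.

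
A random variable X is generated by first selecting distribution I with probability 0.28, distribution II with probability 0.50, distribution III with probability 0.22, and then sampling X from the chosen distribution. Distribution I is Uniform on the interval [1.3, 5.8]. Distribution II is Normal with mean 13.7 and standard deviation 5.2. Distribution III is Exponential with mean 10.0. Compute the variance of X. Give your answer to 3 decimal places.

54.484

Per component, I: μ=3.55, E[X²]=14.29; II: μ=13.7, E[X²]=214.73; III: μ=10, E[X²]=200.
E[X] = 0.28·3.55 + 0.5·13.7 + 0.22·10 = 10.044.
E[X²] = 0.28·14.29 + 0.5·214.73 + 0.22·200 = 155.366.
Var(X) = E[X²] − (E[X])² = 155.366 − 100.882 = 54.4843.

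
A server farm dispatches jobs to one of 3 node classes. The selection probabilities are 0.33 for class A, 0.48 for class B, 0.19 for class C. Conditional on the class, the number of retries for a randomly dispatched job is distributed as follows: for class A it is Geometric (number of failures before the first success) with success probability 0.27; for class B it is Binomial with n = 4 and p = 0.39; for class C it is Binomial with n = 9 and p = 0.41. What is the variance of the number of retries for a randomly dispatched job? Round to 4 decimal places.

4.8569

Per component, A: μ=2.7037, E[X²]=17.3237; B: μ=1.56, E[X²]=3.3852; C: μ=3.69, E[X²]=15.7932.
E[X] = 0.33·2.7037 + 0.48·1.56 + 0.19·3.69 = 2.34212.
E[X²] = 0.33·17.3237 + 0.48·3.3852 + 0.19·15.7932 = 10.3424.
Var(X) = E[X²] − (E[X])² = 10.3424 − 5.48554 = 4.8569.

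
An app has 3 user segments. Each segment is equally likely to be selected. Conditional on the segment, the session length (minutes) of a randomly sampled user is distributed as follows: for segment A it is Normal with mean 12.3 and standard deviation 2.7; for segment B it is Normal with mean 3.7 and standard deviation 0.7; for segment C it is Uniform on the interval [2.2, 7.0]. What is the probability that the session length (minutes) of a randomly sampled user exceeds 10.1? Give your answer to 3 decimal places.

Conditional on each segment, P(X > 10.1): A: 0.792411; B: 0; C: 0.
By total probability, P(X > 10.1) = 0.333333·0.792411 + 0.333333·0 + 0.333333·0 = 0.264137.

0.264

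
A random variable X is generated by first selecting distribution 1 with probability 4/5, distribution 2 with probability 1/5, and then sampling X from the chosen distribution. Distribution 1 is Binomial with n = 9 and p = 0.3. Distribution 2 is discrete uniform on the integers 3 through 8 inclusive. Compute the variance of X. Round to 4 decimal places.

Per component, 1: μ=2.7, E[X²]=9.18; 2: μ=5.5, E[X²]=33.1667.
E[X] = 0.8·2.7 + 0.2·5.5 = 3.26.
E[X²] = 0.8·9.18 + 0.2·33.1667 = 13.9773.
Var(X) = E[X²] − (E[X])² = 13.9773 − 10.6276 = 3.34973.

3.3497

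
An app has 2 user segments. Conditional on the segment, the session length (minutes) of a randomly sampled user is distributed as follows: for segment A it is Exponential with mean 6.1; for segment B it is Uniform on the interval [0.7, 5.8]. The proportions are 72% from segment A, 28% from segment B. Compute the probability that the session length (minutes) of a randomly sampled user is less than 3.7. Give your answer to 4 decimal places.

Conditional on each segment, P(X < 3.7): A: 0.454775; B: 0.588235.
By total probability, P(X < 3.7) = 0.72·0.454775 + 0.28·0.588235 = 0.492144.

0.4921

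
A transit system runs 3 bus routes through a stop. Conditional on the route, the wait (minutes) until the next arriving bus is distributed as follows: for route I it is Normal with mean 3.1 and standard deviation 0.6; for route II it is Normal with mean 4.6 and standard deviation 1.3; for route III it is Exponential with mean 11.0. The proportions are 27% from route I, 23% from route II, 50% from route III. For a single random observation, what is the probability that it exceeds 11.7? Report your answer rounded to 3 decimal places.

Conditional on each route, P(X > 11.7): I: 0; II: 2.36013e-08; III: 0.345198.
By total probability, P(X > 11.7) = 0.27·0 + 0.23·2.36013e-08 + 0.5·0.345198 = 0.172599.

0.173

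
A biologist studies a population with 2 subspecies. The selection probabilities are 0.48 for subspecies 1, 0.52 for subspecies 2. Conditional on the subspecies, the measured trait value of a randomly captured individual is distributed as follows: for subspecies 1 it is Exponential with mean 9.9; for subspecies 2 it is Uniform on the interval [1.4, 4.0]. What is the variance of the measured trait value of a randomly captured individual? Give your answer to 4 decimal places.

60.2770

Per component, 1: μ=9.9, E[X²]=196.02; 2: μ=2.7, E[X²]=7.85333.
E[X] = 0.48·9.9 + 0.52·2.7 = 6.156.
E[X²] = 0.48·196.02 + 0.52·7.85333 = 98.1733.
Var(X) = E[X²] − (E[X])² = 98.1733 − 37.8963 = 60.277.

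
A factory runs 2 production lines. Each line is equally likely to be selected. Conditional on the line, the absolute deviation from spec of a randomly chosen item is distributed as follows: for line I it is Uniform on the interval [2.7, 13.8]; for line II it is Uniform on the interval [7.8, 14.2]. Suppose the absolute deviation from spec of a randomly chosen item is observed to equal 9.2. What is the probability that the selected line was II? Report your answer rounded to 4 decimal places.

0.6343

Likelihoods f(9.2 | ·): I: 0.0900901; II: 0.15625.
Posterior ∝ prior × likelihood. Numerator for II: 0.5·0.15625 = 0.078125.
Normalizing constant: 0.5·0.0900901 + 0.5·0.15625 = 0.12317.
P(II | observation) = 0.078125 / 0.12317 = 0.634286.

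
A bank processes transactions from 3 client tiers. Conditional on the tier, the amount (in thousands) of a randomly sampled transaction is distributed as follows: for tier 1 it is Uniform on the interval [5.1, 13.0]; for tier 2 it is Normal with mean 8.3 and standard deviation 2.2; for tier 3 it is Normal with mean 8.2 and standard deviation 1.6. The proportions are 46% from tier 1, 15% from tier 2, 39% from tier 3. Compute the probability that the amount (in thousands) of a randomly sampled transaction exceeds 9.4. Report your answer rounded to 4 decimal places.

0.3443

Conditional on each tier, P(X > 9.4): 1: 0.455696; 2: 0.308538; 3: 0.226627.
By total probability, P(X > 9.4) = 0.46·0.455696 + 0.15·0.308538 + 0.39·0.226627 = 0.344286.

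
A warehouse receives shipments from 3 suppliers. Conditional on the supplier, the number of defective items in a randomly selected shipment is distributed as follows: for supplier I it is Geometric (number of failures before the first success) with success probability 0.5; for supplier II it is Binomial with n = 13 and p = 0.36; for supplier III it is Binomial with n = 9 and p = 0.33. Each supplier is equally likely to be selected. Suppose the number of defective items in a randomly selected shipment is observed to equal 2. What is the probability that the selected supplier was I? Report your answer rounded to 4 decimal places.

0.2859

Likelihoods P(X=2 | ·): I: 0.125; II: 0.0745898; III: 0.237604.
Posterior ∝ prior × likelihood. Numerator for I: 0.333333·0.125 = 0.0416667.
Normalizing constant: 0.333333·0.125 + 0.333333·0.0745898 + 0.333333·0.237604 = 0.145731.
P(I | observation) = 0.0416667 / 0.145731 = 0.285914.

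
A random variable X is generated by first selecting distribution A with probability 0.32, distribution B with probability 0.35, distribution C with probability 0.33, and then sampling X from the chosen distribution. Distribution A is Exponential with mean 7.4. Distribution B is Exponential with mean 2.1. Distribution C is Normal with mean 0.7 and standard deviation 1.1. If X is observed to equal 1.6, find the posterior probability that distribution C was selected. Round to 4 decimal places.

Likelihoods f(1.6 | ·): A: 0.10886; B: 0.222275; C: 0.25951.
Posterior ∝ prior × likelihood. Numerator for C: 0.33·0.25951 = 0.0856384.
Normalizing constant: 0.32·0.10886 + 0.35·0.222275 + 0.33·0.25951 = 0.19827.
P(C | observation) = 0.0856384 / 0.19827 = 0.431929.

0.4319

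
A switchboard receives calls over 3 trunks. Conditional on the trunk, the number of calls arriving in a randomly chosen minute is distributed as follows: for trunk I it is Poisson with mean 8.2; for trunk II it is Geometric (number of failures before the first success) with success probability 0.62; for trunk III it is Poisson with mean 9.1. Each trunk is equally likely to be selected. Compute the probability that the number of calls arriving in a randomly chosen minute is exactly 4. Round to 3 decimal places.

Conditional on each trunk, P(X = 4): I: 0.0517404; II: 0.0129278; III: 0.0319062.
By total probability, P(X = 4) = 0.333333·0.0517404 + 0.333333·0.0129278 + 0.333333·0.0319062 = 0.0321915.

0.032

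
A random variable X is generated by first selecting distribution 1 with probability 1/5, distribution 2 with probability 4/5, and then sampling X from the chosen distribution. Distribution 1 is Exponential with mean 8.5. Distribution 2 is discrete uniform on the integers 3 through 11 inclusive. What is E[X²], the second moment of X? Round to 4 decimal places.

For each component E[X²] = Var + (mean)², giving 1: 144.5; 2: 55.6667.
Overall E[X²] = 0.2·144.5 + 0.8·55.6667 = 73.4333.

73.4333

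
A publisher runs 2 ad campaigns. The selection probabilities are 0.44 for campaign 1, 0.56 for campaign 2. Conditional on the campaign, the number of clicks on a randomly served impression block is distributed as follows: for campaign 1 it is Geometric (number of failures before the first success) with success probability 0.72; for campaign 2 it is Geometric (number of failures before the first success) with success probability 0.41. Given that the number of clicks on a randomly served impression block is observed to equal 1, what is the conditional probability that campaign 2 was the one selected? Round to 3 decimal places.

Likelihoods P(X=1 | ·): 1: 0.2016; 2: 0.2419.
Posterior ∝ prior × likelihood. Numerator for 2: 0.56·0.2419 = 0.135464.
Normalizing constant: 0.44·0.2016 + 0.56·0.2419 = 0.224168.
P(2 | observation) = 0.135464 / 0.224168 = 0.604297.

0.604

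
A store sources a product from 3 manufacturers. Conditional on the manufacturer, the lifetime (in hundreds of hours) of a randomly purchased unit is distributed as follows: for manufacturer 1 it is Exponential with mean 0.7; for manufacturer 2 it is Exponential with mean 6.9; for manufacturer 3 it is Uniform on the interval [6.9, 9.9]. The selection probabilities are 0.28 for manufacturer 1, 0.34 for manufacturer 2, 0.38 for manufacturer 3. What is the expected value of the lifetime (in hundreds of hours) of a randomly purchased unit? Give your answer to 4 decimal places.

Component means — 1: 0.7; 2: 6.9; 3: 8.4.
E[X] = 0.28·0.7 + 0.34·6.9 + 0.38·8.4 = 5.734.

5.7340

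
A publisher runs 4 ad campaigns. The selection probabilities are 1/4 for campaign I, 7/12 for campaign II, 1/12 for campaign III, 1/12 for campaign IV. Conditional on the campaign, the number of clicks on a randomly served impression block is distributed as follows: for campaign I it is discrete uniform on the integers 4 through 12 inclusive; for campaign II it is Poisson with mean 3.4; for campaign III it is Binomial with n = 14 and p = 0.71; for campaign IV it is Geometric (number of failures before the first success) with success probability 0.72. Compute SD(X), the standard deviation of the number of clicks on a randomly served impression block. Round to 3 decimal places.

3.385

Per component, I: μ=8, E[X²]=70.6667; II: μ=3.4, E[X²]=14.96; III: μ=9.94, E[X²]=101.686; IV: μ=0.388889, E[X²]=0.691358.
E[X] = 0.25·8 + 0.583333·3.4 + 0.0833333·9.94 + 0.0833333·0.388889 = 4.84407.
E[X²] = 0.25·70.6667 + 0.583333·14.96 + 0.0833333·101.686 + 0.0833333·0.691358 = 34.9248.
Var(X) = E[X²] − (E[X])² = 34.9248 − 23.4651 = 11.4597.
SD(X) = √11.4597 = 3.38522.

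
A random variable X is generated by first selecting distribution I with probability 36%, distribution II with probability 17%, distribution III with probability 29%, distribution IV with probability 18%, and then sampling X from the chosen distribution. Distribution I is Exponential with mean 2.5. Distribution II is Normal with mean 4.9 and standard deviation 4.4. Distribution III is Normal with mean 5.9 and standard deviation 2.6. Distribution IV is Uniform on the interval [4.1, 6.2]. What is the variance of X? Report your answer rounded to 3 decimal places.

Per component, I: μ=2.5, E[X²]=12.5; II: μ=4.9, E[X²]=43.37; III: μ=5.9, E[X²]=41.57; IV: μ=5.15, E[X²]=26.89.
E[X] = 0.36·2.5 + 0.17·4.9 + 0.29·5.9 + 0.18·5.15 = 4.371.
E[X²] = 0.36·12.5 + 0.17·43.37 + 0.29·41.57 + 0.18·26.89 = 28.7684.
Var(X) = E[X²] − (E[X])² = 28.7684 − 19.1056 = 9.66276.

9.663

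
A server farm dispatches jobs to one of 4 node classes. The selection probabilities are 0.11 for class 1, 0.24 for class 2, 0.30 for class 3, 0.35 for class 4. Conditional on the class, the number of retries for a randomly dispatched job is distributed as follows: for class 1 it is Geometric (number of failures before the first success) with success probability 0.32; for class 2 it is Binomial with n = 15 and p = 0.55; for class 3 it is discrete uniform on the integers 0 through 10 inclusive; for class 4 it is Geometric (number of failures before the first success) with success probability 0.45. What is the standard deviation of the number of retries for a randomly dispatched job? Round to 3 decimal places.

3.643

Per component, 1: μ=2.125, E[X²]=11.1562; 2: μ=8.25, E[X²]=71.775; 3: μ=5, E[X²]=35; 4: μ=1.22222, E[X²]=4.20988.
E[X] = 0.11·2.125 + 0.24·8.25 + 0.3·5 + 0.35·1.22222 = 4.14153.
E[X²] = 0.11·11.1562 + 0.24·71.775 + 0.3·35 + 0.35·4.20988 = 30.4266.
Var(X) = E[X²] − (E[X])² = 30.4266 − 17.1523 = 13.2744.
SD(X) = √13.2744 = 3.6434.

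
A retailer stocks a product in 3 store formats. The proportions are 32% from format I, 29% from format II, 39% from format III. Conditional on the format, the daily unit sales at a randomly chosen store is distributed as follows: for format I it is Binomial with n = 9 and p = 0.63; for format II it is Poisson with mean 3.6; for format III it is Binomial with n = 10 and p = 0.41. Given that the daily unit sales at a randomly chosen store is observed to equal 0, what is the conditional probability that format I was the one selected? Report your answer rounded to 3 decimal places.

0.004

Likelihoods P(X=0 | ·): I: 0.000129962; II: 0.0273237; III: 0.00511117.
Posterior ∝ prior × likelihood. Numerator for I: 0.32·0.000129962 = 4.15878e-05.
Normalizing constant: 0.32·0.000129962 + 0.29·0.0273237 + 0.39·0.00511117 = 0.00995882.
P(I | observation) = 4.15878e-05 / 0.00995882 = 0.00417597.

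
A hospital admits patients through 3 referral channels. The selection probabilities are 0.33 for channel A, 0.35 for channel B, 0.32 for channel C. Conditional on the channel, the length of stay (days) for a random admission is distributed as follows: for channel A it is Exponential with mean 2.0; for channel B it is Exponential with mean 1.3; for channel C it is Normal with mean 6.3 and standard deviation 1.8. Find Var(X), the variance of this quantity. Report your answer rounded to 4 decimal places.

Per component, A: μ=2, E[X²]=8; B: μ=1.3, E[X²]=3.38; C: μ=6.3, E[X²]=42.93.
E[X] = 0.33·2 + 0.35·1.3 + 0.32·6.3 = 3.131.
E[X²] = 0.33·8 + 0.35·3.38 + 0.32·42.93 = 17.5606.
Var(X) = E[X²] − (E[X])² = 17.5606 − 9.80316 = 7.75744.

7.7574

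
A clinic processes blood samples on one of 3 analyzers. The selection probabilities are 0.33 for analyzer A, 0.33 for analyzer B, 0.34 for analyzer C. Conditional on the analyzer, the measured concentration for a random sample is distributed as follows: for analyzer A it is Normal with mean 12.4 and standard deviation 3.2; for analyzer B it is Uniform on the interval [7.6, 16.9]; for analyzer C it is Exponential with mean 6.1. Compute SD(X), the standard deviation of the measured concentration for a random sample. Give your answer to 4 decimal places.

5.2066

Per component, A: μ=12.4, E[X²]=164; B: μ=12.25, E[X²]=157.27; C: μ=6.1, E[X²]=74.42.
E[X] = 0.33·12.4 + 0.33·12.25 + 0.34·6.1 = 10.2085.
E[X²] = 0.33·164 + 0.33·157.27 + 0.34·74.42 = 131.322.
Var(X) = E[X²] − (E[X])² = 131.322 − 104.213 = 27.1084.
SD(X) = √27.1084 = 5.20658.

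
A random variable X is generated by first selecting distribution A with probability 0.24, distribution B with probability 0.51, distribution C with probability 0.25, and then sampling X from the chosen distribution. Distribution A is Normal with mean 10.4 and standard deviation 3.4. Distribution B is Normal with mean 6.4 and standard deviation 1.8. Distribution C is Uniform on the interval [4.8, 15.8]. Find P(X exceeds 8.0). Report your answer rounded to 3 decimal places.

0.455

Conditional on each component, P(X > 8.0): A: 0.759869; B: 0.187031; C: 0.709091.
By total probability, P(X > 8.0) = 0.24·0.759869 + 0.51·0.187031 + 0.25·0.709091 = 0.455027.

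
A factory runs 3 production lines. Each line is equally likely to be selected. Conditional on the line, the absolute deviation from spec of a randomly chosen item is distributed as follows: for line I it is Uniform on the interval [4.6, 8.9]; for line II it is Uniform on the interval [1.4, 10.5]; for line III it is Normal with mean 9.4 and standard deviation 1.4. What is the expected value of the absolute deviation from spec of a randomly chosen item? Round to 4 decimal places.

7.3667

Component means — I: 6.75; II: 5.95; III: 9.4.
E[X] = 0.333333·6.75 + 0.333333·5.95 + 0.333333·9.4 = 7.36667.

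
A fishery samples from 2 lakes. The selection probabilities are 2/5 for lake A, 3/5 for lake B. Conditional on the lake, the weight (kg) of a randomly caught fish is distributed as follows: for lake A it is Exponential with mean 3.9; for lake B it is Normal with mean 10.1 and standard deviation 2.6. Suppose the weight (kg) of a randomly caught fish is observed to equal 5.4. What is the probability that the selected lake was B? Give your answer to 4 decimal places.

Likelihoods f(5.4 | ·): A: 0.0642103; B: 0.029947.
Posterior ∝ prior × likelihood. Numerator for B: 0.6·0.029947 = 0.0179682.
Normalizing constant: 0.4·0.0642103 + 0.6·0.029947 = 0.0436523.
P(B | observation) = 0.0179682 / 0.0436523 = 0.411621.

0.4116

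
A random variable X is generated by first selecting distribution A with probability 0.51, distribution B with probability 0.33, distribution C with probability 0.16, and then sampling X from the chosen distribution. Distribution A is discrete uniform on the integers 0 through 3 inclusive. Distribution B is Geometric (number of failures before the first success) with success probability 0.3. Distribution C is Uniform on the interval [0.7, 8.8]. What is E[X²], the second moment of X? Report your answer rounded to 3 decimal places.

10.633

For each component E[X²] = Var + (mean)², giving A: 3.5; B: 13.2222; C: 28.03.
Overall E[X²] = 0.51·3.5 + 0.33·13.2222 + 0.16·28.03 = 10.6331.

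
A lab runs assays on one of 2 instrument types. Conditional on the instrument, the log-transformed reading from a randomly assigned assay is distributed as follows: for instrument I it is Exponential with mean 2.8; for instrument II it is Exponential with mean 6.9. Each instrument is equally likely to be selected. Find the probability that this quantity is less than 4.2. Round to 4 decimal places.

Conditional on each instrument, P(X < 4.2): I: 0.77687; II: 0.45594.
By total probability, P(X < 4.2) = 0.5·0.77687 + 0.5·0.45594 = 0.616405.

0.6164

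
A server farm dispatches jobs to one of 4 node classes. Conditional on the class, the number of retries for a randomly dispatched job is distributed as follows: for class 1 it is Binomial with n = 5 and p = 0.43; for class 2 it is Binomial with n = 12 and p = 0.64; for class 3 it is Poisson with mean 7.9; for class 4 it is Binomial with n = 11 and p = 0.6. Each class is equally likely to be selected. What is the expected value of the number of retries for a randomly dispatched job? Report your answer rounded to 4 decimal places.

6.0825

Component means — 1: 2.15; 2: 7.68; 3: 7.9; 4: 6.6.
E[X] = 0.25·2.15 + 0.25·7.68 + 0.25·7.9 + 0.25·6.6 = 6.0825.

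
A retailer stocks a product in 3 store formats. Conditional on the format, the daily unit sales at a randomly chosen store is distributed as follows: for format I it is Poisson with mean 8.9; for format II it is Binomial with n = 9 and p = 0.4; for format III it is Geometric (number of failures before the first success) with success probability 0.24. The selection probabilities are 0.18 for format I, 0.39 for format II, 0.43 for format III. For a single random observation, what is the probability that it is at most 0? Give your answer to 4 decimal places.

Conditional on each format, P(X ≤ 0): I: 0.000136389; II: 0.0100777; III: 0.24.
By total probability, P(X ≤ 0) = 0.18·0.000136389 + 0.39·0.0100777 + 0.43·0.24 = 0.107155.

0.1072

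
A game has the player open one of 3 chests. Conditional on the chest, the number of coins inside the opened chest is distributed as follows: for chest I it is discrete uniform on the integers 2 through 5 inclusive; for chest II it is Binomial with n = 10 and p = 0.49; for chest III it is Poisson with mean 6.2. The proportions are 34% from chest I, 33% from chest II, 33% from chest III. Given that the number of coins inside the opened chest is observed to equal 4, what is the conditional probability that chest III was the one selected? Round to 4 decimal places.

Likelihoods P(X=4 | ·): I: 0.25; II: 0.213022; III: 0.124948.
Posterior ∝ prior × likelihood. Numerator for III: 0.33·0.124948 = 0.0412329.
Normalizing constant: 0.34·0.25 + 0.33·0.213022 + 0.33·0.124948 = 0.19653.
P(III | observation) = 0.0412329 / 0.19653 = 0.209804.

0.2098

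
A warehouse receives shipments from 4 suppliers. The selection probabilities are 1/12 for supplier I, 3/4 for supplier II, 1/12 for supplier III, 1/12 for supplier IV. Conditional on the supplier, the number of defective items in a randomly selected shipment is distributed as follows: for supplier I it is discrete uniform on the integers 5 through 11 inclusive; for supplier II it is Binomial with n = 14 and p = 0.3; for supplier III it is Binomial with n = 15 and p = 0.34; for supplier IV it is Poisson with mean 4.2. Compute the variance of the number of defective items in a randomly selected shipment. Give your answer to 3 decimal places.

Per component, I: μ=8, E[X²]=68; II: μ=4.2, E[X²]=20.58; III: μ=5.1, E[X²]=29.376; IV: μ=4.2, E[X²]=21.84.
E[X] = 0.0833333·8 + 0.75·4.2 + 0.0833333·5.1 + 0.0833333·4.2 = 4.59167.
E[X²] = 0.0833333·68 + 0.75·20.58 + 0.0833333·29.376 + 0.0833333·21.84 = 25.3697.
Var(X) = E[X²] − (E[X])² = 25.3697 − 21.0834 = 4.28626.

4.286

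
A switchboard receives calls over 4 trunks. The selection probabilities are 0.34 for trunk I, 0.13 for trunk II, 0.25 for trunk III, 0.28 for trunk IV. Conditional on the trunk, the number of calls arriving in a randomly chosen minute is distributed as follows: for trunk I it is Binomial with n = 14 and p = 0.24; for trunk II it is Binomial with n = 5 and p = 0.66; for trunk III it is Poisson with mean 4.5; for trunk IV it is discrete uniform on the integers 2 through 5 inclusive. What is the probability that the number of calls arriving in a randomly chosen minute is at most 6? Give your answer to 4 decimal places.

0.9472

Conditional on each trunk, P(X ≤ 6): I: 0.968998; II: 1; III: 0.831051; IV: 1.
By total probability, P(X ≤ 6) = 0.34·0.968998 + 0.13·1 + 0.25·0.831051 + 0.28·1 = 0.947222.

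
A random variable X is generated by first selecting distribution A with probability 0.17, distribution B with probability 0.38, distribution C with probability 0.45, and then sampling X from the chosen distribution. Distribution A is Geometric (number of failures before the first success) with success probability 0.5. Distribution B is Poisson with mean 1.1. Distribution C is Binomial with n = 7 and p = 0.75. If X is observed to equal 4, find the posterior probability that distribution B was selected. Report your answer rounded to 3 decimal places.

0.085

Likelihoods P(X=4 | ·): A: 0.03125; B: 0.0203065; C: 0.173035.
Posterior ∝ prior × likelihood. Numerator for B: 0.38·0.0203065 = 0.00771648.
Normalizing constant: 0.17·0.03125 + 0.38·0.0203065 + 0.45·0.173035 = 0.0908946.
P(B | observation) = 0.00771648 / 0.0908946 = 0.0848948.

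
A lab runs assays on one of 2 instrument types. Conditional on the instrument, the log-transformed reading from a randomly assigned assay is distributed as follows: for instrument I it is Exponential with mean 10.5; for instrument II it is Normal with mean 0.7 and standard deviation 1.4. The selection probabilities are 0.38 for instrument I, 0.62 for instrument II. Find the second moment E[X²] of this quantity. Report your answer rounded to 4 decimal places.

85.3090

For each component E[X²] = Var + (mean)², giving I: 220.5; II: 2.45.
Overall E[X²] = 0.38·220.5 + 0.62·2.45 = 85.309.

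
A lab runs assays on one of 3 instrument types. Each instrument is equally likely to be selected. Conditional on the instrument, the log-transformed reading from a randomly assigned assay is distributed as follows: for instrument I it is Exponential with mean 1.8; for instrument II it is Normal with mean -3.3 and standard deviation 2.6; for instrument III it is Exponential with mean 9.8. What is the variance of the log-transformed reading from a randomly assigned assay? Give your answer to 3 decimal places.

64.416

Per component, I: μ=1.8, E[X²]=6.48; II: μ=-3.3, E[X²]=17.65; III: μ=9.8, E[X²]=192.08.
E[X] = 0.333333·1.8 + 0.333333·-3.3 + 0.333333·9.8 = 2.76667.
E[X²] = 0.333333·6.48 + 0.333333·17.65 + 0.333333·192.08 = 72.07.
Var(X) = E[X²] − (E[X])² = 72.07 − 7.65444 = 64.4156.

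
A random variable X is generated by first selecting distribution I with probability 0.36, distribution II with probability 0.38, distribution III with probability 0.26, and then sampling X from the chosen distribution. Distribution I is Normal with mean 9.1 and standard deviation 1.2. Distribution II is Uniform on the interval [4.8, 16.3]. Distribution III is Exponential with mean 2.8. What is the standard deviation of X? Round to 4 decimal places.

Per component, I: μ=9.1, E[X²]=84.25; II: μ=10.55, E[X²]=122.323; III: μ=2.8, E[X²]=15.68.
E[X] = 0.36·9.1 + 0.38·10.55 + 0.26·2.8 = 8.013.
E[X²] = 0.36·84.25 + 0.38·122.323 + 0.26·15.68 = 80.8897.
Var(X) = E[X²] − (E[X])² = 80.8897 − 64.2082 = 16.6815.
SD(X) = √16.6815 = 4.0843.

4.0843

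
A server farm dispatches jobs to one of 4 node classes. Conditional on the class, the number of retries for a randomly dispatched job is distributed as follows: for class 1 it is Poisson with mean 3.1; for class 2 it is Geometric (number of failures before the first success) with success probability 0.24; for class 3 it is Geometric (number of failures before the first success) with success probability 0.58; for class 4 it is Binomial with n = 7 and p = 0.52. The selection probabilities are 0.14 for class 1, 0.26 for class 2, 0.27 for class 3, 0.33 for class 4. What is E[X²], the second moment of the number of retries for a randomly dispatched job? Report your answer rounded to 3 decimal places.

13.245

For each component E[X²] = Var + (mean)², giving 1: 12.71; 2: 23.2222; 3: 1.77289; 4: 14.9968.
Overall E[X²] = 0.14·12.71 + 0.26·23.2222 + 0.27·1.77289 + 0.33·14.9968 = 13.2448.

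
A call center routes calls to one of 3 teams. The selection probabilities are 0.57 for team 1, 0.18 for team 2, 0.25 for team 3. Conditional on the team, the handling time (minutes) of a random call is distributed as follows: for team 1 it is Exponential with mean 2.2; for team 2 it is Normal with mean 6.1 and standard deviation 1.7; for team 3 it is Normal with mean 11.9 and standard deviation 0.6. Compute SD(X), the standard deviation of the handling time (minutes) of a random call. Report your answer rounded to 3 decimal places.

4.455

Per component, 1: μ=2.2, E[X²]=9.68; 2: μ=6.1, E[X²]=40.1; 3: μ=11.9, E[X²]=141.97.
E[X] = 0.57·2.2 + 0.18·6.1 + 0.25·11.9 = 5.327.
E[X²] = 0.57·9.68 + 0.18·40.1 + 0.25·141.97 = 48.2281.
Var(X) = E[X²] − (E[X])² = 48.2281 − 28.3769 = 19.8512.
SD(X) = √19.8512 = 4.45547.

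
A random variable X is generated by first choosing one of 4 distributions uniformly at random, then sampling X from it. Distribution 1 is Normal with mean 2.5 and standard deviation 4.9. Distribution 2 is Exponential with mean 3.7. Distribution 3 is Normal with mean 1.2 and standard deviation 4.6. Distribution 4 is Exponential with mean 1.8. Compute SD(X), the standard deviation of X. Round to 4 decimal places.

4.0485

Per component, 1: μ=2.5, E[X²]=30.26; 2: μ=3.7, E[X²]=27.38; 3: μ=1.2, E[X²]=22.6; 4: μ=1.8, E[X²]=6.48.
E[X] = 0.25·2.5 + 0.25·3.7 + 0.25·1.2 + 0.25·1.8 = 2.3.
E[X²] = 0.25·30.26 + 0.25·27.38 + 0.25·22.6 + 0.25·6.48 = 21.68.
Var(X) = E[X²] − (E[X])² = 21.68 − 5.29 = 16.39.
SD(X) = √16.39 = 4.04846.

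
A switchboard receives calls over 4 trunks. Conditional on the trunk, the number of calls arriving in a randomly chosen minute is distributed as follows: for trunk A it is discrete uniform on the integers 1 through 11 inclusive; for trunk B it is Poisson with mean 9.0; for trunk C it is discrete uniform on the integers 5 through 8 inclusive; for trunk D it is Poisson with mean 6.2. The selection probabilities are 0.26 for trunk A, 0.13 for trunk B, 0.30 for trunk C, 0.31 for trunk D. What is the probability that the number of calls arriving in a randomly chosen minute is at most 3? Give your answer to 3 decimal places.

Conditional on each trunk, P(X ≤ 3): A: 0.272727; B: 0.0212265; C: 0; D: 0.134229.
By total probability, P(X ≤ 3) = 0.26·0.272727 + 0.13·0.0212265 + 0.3·0 + 0.31·0.134229 = 0.11528.

0.115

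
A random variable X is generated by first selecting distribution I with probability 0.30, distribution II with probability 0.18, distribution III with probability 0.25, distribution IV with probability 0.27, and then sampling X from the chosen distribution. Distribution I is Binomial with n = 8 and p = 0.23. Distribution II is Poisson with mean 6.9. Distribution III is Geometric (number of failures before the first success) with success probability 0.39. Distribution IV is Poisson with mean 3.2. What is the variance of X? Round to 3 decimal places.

7.199

Per component, I: μ=1.84, E[X²]=4.8024; II: μ=6.9, E[X²]=54.51; III: μ=1.5641, E[X²]=6.45694; IV: μ=3.2, E[X²]=13.44.
E[X] = 0.3·1.84 + 0.18·6.9 + 0.25·1.5641 + 0.27·3.2 = 3.04903.
E[X²] = 0.3·4.8024 + 0.18·54.51 + 0.25·6.45694 + 0.27·13.44 = 16.4956.
Var(X) = E[X²] − (E[X])² = 16.4956 − 9.29656 = 7.199.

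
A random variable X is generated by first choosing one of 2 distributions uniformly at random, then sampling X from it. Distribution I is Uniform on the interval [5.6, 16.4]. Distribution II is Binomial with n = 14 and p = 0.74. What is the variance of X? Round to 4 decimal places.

Per component, I: μ=11, E[X²]=130.72; II: μ=10.36, E[X²]=110.023.
E[X] = 0.5·11 + 0.5·10.36 = 10.68.
E[X²] = 0.5·130.72 + 0.5·110.023 = 120.372.
Var(X) = E[X²] − (E[X])² = 120.372 − 114.062 = 6.3092.

6.3092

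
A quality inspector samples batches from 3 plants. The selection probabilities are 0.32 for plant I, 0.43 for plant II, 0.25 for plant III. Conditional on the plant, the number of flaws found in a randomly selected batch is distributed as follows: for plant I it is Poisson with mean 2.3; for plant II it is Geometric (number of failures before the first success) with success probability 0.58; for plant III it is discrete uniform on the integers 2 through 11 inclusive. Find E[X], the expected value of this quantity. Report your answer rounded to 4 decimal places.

2.6724

Component means — I: 2.3; II: 0.724138; III: 6.5.
E[X] = 0.32·2.3 + 0.43·0.724138 + 0.25·6.5 = 2.67238.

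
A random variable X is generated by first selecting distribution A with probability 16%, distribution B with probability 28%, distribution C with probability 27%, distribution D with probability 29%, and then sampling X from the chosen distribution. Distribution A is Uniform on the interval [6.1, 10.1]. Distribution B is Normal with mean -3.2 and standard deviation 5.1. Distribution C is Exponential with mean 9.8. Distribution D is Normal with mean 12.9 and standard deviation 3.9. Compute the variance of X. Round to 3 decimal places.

79.329

Per component, A: μ=8.1, E[X²]=66.9433; B: μ=-3.2, E[X²]=36.25; C: μ=9.8, E[X²]=192.08; D: μ=12.9, E[X²]=181.62.
E[X] = 0.16·8.1 + 0.28·-3.2 + 0.27·9.8 + 0.29·12.9 = 6.787.
E[X²] = 0.16·66.9433 + 0.28·36.25 + 0.27·192.08 + 0.29·181.62 = 125.392.
Var(X) = E[X²] − (E[X])² = 125.392 − 46.0634 = 79.329.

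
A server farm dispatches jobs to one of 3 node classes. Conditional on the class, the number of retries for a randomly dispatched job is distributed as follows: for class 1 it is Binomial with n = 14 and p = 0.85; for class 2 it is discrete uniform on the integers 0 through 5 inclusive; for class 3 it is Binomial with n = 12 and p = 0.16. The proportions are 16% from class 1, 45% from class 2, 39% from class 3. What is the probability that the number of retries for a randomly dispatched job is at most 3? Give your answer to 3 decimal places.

Conditional on each class, P(X ≤ 3): 1: 2.02123e-07; 2: 0.666667; 3: 0.888632.
By total probability, P(X ≤ 3) = 0.16·2.02123e-07 + 0.45·0.666667 + 0.39·0.888632 = 0.646566.

0.647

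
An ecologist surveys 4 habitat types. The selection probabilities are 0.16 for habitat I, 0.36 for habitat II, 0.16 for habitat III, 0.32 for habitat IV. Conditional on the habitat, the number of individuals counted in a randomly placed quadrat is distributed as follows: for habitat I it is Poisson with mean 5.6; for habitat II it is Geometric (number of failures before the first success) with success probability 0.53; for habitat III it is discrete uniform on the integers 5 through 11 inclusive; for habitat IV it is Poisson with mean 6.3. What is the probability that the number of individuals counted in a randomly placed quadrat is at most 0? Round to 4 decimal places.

0.1920

Conditional on each habitat, P(X ≤ 0): I: 0.00369786; II: 0.53; III: 0; IV: 0.0018363.
By total probability, P(X ≤ 0) = 0.16·0.00369786 + 0.36·0.53 + 0.16·0 + 0.32·0.0018363 = 0.191979.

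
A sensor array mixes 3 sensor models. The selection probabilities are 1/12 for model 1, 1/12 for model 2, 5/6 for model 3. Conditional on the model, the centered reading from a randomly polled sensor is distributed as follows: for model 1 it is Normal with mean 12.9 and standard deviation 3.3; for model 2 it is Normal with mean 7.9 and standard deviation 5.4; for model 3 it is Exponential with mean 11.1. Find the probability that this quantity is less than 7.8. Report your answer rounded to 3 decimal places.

0.467

Conditional on each model, P(X < 7.8): 1: 0.0611182; 2: 0.492613; 3: 0.504755.
By total probability, P(X < 7.8) = 0.0833333·0.0611182 + 0.0833333·0.492613 + 0.833333·0.504755 = 0.466773.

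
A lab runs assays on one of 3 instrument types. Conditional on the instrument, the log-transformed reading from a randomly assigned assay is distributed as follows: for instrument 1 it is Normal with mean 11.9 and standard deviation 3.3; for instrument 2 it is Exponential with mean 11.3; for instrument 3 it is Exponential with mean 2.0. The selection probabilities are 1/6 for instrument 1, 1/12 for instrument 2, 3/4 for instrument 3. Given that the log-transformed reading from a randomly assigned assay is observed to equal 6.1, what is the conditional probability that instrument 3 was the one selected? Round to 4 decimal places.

Likelihoods f(6.1 | ·): 1: 0.0257996; 2: 0.0515798; 3: 0.0236795.
Posterior ∝ prior × likelihood. Numerator for 3: 0.75·0.0236795 = 0.0177596.
Normalizing constant: 0.166667·0.0257996 + 0.0833333·0.0515798 + 0.75·0.0236795 = 0.0263578.
P(3 | observation) = 0.0177596 / 0.0263578 = 0.673788.

0.6738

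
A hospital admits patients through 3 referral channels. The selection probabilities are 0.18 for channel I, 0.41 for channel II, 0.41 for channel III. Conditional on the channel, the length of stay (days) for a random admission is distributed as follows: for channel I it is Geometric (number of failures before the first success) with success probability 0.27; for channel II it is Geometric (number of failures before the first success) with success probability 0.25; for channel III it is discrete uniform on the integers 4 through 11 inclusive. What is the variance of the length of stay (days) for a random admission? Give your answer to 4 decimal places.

Per component, I: μ=2.7037, E[X²]=17.3237; II: μ=3, E[X²]=21; III: μ=7.5, E[X²]=61.5.
E[X] = 0.18·2.7037 + 0.41·3 + 0.41·7.5 = 4.79167.
E[X²] = 0.18·17.3237 + 0.41·21 + 0.41·61.5 = 36.9433.
Var(X) = E[X²] − (E[X])² = 36.9433 − 22.9601 = 13.9832.

13.9832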